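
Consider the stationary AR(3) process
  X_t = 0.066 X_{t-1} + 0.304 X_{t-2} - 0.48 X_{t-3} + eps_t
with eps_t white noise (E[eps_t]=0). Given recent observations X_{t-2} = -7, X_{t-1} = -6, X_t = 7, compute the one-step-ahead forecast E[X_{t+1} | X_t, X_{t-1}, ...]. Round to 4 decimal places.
E[X_{t+1} \mid \mathcal F_t] = 1.9980

For an AR(p) model X_t = c + sum_i phi_i X_{t-i} + eps_t, the
one-step-ahead conditional mean is
  E[X_{t+1} | X_t, ...] = c + sum_i phi_i X_{t+1-i}.
Substitute known values:
  E[X_{t+1} | ...] = (0.066) * (7) + (0.304) * (-6) + (-0.48) * (-7)
                   = 1.9980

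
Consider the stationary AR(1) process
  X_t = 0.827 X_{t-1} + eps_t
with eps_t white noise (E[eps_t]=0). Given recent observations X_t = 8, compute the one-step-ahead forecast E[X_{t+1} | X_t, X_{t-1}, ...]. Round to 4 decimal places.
E[X_{t+1} \mid \mathcal F_t] = 6.6160

For an AR(p) model X_t = c + sum_i phi_i X_{t-i} + eps_t, the
one-step-ahead conditional mean is
  E[X_{t+1} | X_t, ...] = c + sum_i phi_i X_{t+1-i}.
Substitute known values:
  E[X_{t+1} | ...] = (0.827) * (8)
                   = 6.6160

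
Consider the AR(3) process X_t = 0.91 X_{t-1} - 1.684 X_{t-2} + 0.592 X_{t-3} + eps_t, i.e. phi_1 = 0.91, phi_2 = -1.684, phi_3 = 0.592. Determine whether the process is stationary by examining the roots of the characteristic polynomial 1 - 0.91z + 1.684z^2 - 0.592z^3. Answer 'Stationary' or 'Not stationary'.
\text{Not stationary}

The AR(p) characteristic polynomial is P(z) = 1 - 0.91z + 1.684z^2 - 0.592z^3.
Stationarity requires all roots to lie outside the unit circle, i.e. |z| > 1 for every root.
Degree 3: look for a simple real root z0 first, then factor out (1 - z/z0) and solve the remaining quadratic.
Testing z0 = 2.5: P(2.5) = 1 + (-0.91)(2.5) + (1.684)(2.5)^2 + (-0.592)(2.5)^3
  = 1 + (-2.275) + (10.525) + (-9.25) = 0.  So z_0 = 2.5 is a root, |z_0| = 2.5.
Divide out the factor (1 - 0.4 z) = (1 - z/z0) (since 1/z0 = 0.4):
  P(z) = (1 - 0.4 z)(1 + (-0.51) z + (1.48) z^2)
  [check: z-coef -0.51 - (0.4) = -0.91; z^2-coef 1.48 - (0.4)(-0.51) = 1.684; z^3-coef -(0.4)(1.48) = -0.592.]
Remaining roots from the quadratic factor 1 + (-0.51) z + (1.48) z^2:
  Set 1 + (-0.51) z + (1.48) z^2 = 0, i.e. a z^2 + b z + c = 0 with a = 1.48, b = -0.51, c = 1.
  Discriminant D = b^2 - 4ac = (-0.51)^2 - 4*(1.48)*1 = 0.2601 - (5.92) = -5.6599.
  D < 0, so the roots are the complex-conjugate pair z = (-b +/- i sqrt(-D)) / (2a) = 0.1723 +/- 0.8037i.
  For a conjugate pair |z|^2 = z * conj(z) = (product of roots) = c/a = 1/(1.48) = 0.675676, so |z| = sqrt(0.675676) = 0.822 for both roots.
Moduli of all roots: 2.5000, 0.8220, 0.8220.
All moduli strictly greater than 1? No.
Verdict: Not stationary.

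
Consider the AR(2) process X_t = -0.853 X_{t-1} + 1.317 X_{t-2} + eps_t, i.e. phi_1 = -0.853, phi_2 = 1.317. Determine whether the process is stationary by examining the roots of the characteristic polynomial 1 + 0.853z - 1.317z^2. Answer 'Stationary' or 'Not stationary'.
\text{Not stationary}

The AR(p) characteristic polynomial is P(z) = 1 + 0.853z - 1.317z^2.
Stationarity requires all roots to lie outside the unit circle, i.e. |z| > 1 for every root.
Set 1 + (0.853) z + (-1.317) z^2 = 0, i.e. a z^2 + b z + c = 0 with a = -1.317, b = 0.853, c = 1.
Discriminant D = b^2 - 4ac = (0.853)^2 - 4*(-1.317)*1 = 0.727609 - (-5.268) = 5.995609.
D >= 0, so the roots are real: z = (-b +/- sqrt(D)) / (2a) = (-0.853 +/- 2.448593) / (-2.634).
  z_1 = (-0.853 + 2.448593) / (-2.634) = -0.6058,   |z_1| = 0.6058.
  z_2 = (-0.853 - 2.448593) / (-2.634) = 1.2535,   |z_2| = 1.2535.
Moduli of all roots: 0.6058, 1.2535.
All moduli strictly greater than 1? No.
Verdict: Not stationary.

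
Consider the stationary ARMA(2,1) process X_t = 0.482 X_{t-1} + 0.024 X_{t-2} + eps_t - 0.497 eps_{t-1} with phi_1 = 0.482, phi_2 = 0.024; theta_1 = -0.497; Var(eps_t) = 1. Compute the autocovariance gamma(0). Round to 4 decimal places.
\gamma(0) = 1.0006

Multiply the model equation by X_{t-k} and take expectations. With theta_0 = psi_0 = 1 and psi_j the MA(infinity) weights, this gives
  gamma(k) - sum_i phi_i gamma(k-i) = c_k,
  c_k = sigma^2 * sum_{j=k..q} theta_j psi_{j-k}   (c_k = 0 for k > q),
using gamma(-m) = gamma(m).
psi-weights needed (psi_j = theta_j + sum_i phi_i psi_{j-i}):
  psi_1 = theta_1 + phi_1 = -0.497 + (0.482) = -0.015
Right-hand sides:
  c_0 = sigma^2 (1 + theta_1 psi_1) = 1 * (1 + (-0.497)(-0.015)) = 1 * 1.007455 = 1.007455
  c_1 = sigma^2 theta_1 = 1 * (-0.497) = -0.497
  c_2 = 0
Equations for k = 0, 1, 2 (AR order 2, c_2 = 0):
  (E0) gamma(0) = phi_1 gamma(1) + phi_2 gamma(2) + c_0
  (E1) gamma(1) = phi_1 gamma(0) + phi_2 gamma(1) + c_1
  (E2) gamma(2) = phi_1 gamma(1) + phi_2 gamma(0)
From (E1): gamma(1) = A gamma(0) + B with
  A = phi_1 / (1 - phi_2) = 0.482 / 0.976 = 0.493852,   B = c_1 / (1 - phi_2) = -0.497 / 0.976 = -0.509221.
Insert (E2) into (E0): gamma(0) (1 - phi_2^2) = phi_1 (1 + phi_2) gamma(1) + c_0.
  phi_1 (1 + phi_2) = (0.482)(1.024) = 0.493568,   1 - phi_2^2 = 0.999424.
Replace gamma(1) by A gamma(0) + B and collect gamma(0):
  gamma(0) [0.999424 - (0.493568)(0.493852)] = (0.493568)(-0.509221) + 1.007455
  gamma(0) * 0.755674 = 0.75612
  gamma(0) = 0.75612 / 0.755674 = 1.000589.
Therefore gamma(0) = 1.0006 (to 4 decimal places).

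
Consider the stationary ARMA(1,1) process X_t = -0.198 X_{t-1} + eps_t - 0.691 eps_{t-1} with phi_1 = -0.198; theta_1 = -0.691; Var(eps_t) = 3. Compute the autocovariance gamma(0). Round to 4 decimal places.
\gamma(0) = 5.4677

Multiply the model equation by X_{t-k} and take expectations. With theta_0 = psi_0 = 1 and psi_j the MA(infinity) weights, this gives
  gamma(k) - sum_i phi_i gamma(k-i) = c_k,
  c_k = sigma^2 * sum_{j=k..q} theta_j psi_{j-k}   (c_k = 0 for k > q),
using gamma(-m) = gamma(m).
psi-weights needed (psi_j = theta_j + sum_i phi_i psi_{j-i}):
  psi_1 = theta_1 + phi_1 = -0.691 + (-0.198) = -0.889
Right-hand sides:
  c_0 = sigma^2 (1 + theta_1 psi_1) = 3 * (1 + (-0.691)(-0.889)) = 3 * 1.614299 = 4.842897
  c_1 = sigma^2 theta_1 = 3 * (-0.691) = -2.073
  c_2 = 0
Equations for k = 0 and k = 1 (AR order 1):
  gamma(0) = phi_1 gamma(1) + c_0
  gamma(1) = phi_1 gamma(0) + c_1
Substituting the second into the first: gamma(0) (1 - phi_1^2) = c_0 + phi_1 c_1, so
  gamma(0) = (c_0 + phi_1 c_1) / (1 - phi_1^2) = (4.842897 + (-0.198)(-2.073)) / (1 - (-0.198)^2) = 5.253351 / 0.960796 = 5.467707.
Therefore gamma(0) = 5.4677 (to 4 decimal places).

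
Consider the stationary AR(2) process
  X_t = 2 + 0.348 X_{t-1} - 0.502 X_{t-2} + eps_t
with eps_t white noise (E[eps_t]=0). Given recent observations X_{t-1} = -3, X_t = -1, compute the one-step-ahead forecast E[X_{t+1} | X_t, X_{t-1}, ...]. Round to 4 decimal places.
E[X_{t+1} \mid \mathcal F_t] = 3.1580

For an AR(p) model X_t = c + sum_i phi_i X_{t-i} + eps_t, the
one-step-ahead conditional mean is
  E[X_{t+1} | X_t, ...] = c + sum_i phi_i X_{t+1-i}.
Substitute known values:
  E[X_{t+1} | ...] = 2 + (0.348) * (-1) + (-0.502) * (-3)
                   = 3.1580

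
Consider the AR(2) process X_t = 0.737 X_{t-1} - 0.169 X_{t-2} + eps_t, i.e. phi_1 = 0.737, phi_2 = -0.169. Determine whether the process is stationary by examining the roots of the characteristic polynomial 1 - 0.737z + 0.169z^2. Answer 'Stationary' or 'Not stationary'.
\text{Stationary}

The AR(p) characteristic polynomial is P(z) = 1 - 0.737z + 0.169z^2.
Stationarity requires all roots to lie outside the unit circle, i.e. |z| > 1 for every root.
Set 1 + (-0.737) z + (0.169) z^2 = 0, i.e. a z^2 + b z + c = 0 with a = 0.169, b = -0.737, c = 1.
Discriminant D = b^2 - 4ac = (-0.737)^2 - 4*(0.169)*1 = 0.543169 - (0.676) = -0.132831.
D < 0, so the roots are the complex-conjugate pair z = (-b +/- i sqrt(-D)) / (2a) = 2.1805 +/- 1.0783i.
For a conjugate pair |z|^2 = z * conj(z) = (product of roots) = c/a = 1/(0.169) = 5.91716, so |z| = sqrt(5.91716) = 2.4325 for both roots.
Moduli of all roots: 2.4325, 2.4325.
All moduli strictly greater than 1? Yes.
Verdict: Stationary.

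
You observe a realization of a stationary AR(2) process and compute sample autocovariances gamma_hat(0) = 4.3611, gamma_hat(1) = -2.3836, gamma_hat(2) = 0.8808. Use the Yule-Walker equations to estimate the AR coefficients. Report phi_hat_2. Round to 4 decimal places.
\hat\phi_{2} = -0.1380

The Yule-Walker equations for an AR(p) process read, in matrix form,
  Gamma_p phi = r_p,   with   (Gamma_p)_{ij} = gamma(|i - j|),
                       (r_p)_i = gamma(i),   i,j = 1..p.
Substitute the sample gammas (Toeplitz matrix and right-hand side of size 2):
  Gamma_p = [[4.3611, -2.3836], [-2.3836, 4.3611]]
  r_p     = [-2.3836, 0.8808]
Written out:
  4.3611 phi_1 - 2.3836 phi_2 = -2.3836
  -2.3836 phi_1 + 4.3611 phi_2 = 0.8808
Solve by Cramer's rule:
  det = gamma(0)^2 - gamma(1)^2 = (4.3611)^2 - (-2.3836)^2 = 19.01919321 - 5.68154896 = 13.33764425
  phi_hat_1 = [gamma(1) gamma(0) - gamma(1) gamma(2)] / det = [(-2.3836)(4.3611) - (-2.3836)(0.8808)] / 13.33764425 = -8.29564308 / 13.33764425 = -0.622
  phi_hat_2 = [gamma(0) gamma(2) - gamma(1)^2] / det = [(4.3611)(0.8808) - (-2.3836)^2] / 13.33764425 = -1.84029208 / 13.33764425 = -0.138
So phi_hat = [-0.6220, -0.1380].
Therefore phi_hat_2 = -0.1380.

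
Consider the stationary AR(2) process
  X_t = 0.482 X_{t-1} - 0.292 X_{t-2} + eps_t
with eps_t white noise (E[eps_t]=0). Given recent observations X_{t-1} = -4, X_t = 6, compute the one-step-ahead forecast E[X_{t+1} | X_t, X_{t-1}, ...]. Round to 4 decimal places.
E[X_{t+1} \mid \mathcal F_t] = 4.0600

For an AR(p) model X_t = c + sum_i phi_i X_{t-i} + eps_t, the
one-step-ahead conditional mean is
  E[X_{t+1} | X_t, ...] = c + sum_i phi_i X_{t+1-i}.
Substitute known values:
  E[X_{t+1} | ...] = (0.482) * (6) + (-0.292) * (-4)
                   = 4.0600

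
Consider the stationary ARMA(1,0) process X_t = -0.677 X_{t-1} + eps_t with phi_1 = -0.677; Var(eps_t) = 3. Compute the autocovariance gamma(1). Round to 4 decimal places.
\gamma(1) = -3.7495

Multiply the model equation by X_{t-k} and take expectations. With theta_0 = psi_0 = 1 and psi_j the MA(infinity) weights, this gives
  gamma(k) - sum_i phi_i gamma(k-i) = c_k,
  c_k = sigma^2 * sum_{j=k..q} theta_j psi_{j-k}   (c_k = 0 for k > q),
using gamma(-m) = gamma(m).
Pure AR (q = 0): c_0 = sigma^2 = 3, c_k = 0 for k >= 1.
Equations for k = 0 and k = 1 (AR order 1):
  gamma(0) = phi_1 gamma(1) + c_0
  gamma(1) = phi_1 gamma(0) + c_1
Substituting the second into the first: gamma(0) (1 - phi_1^2) = c_0 + phi_1 c_1, so
  gamma(0) = c_0 / (1 - phi_1^2) = 3 / (1 - (-0.677)^2) = 3 / 0.541671 = 5.538417.
  gamma(1) = phi_1 gamma(0) = (-0.677)(5.538417) = -3.749508.
Therefore gamma(1) = -3.7495 (to 4 decimal places).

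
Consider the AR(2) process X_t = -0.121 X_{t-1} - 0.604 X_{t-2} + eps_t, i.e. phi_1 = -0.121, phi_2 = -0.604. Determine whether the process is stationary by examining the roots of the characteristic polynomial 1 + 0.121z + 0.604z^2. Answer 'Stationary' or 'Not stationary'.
\text{Stationary}

The AR(p) characteristic polynomial is P(z) = 1 + 0.121z + 0.604z^2.
Stationarity requires all roots to lie outside the unit circle, i.e. |z| > 1 for every root.
Set 1 + (0.121) z + (0.604) z^2 = 0, i.e. a z^2 + b z + c = 0 with a = 0.604, b = 0.121, c = 1.
Discriminant D = b^2 - 4ac = (0.121)^2 - 4*(0.604)*1 = 0.014641 - (2.416) = -2.401359.
D < 0, so the roots are the complex-conjugate pair z = (-b +/- i sqrt(-D)) / (2a) = -0.1002 +/- 1.2828i.
For a conjugate pair |z|^2 = z * conj(z) = (product of roots) = c/a = 1/(0.604) = 1.655629, so |z| = sqrt(1.655629) = 1.2867 for both roots.
Moduli of all roots: 1.2867, 1.2867.
All moduli strictly greater than 1? Yes.
Verdict: Stationary.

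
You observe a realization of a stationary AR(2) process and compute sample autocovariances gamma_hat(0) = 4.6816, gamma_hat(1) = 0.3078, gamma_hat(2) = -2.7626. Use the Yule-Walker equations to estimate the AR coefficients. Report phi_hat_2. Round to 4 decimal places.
\hat\phi_{2} = -0.5970

The Yule-Walker equations for an AR(p) process read, in matrix form,
  Gamma_p phi = r_p,   with   (Gamma_p)_{ij} = gamma(|i - j|),
                       (r_p)_i = gamma(i),   i,j = 1..p.
Substitute the sample gammas (Toeplitz matrix and right-hand side of size 2):
  Gamma_p = [[4.6816, 0.3078], [0.3078, 4.6816]]
  r_p     = [0.3078, -2.7626]
Written out:
  4.6816 phi_1 + 0.3078 phi_2 = 0.3078
  0.3078 phi_1 + 4.6816 phi_2 = -2.7626
Solve by Cramer's rule:
  det = gamma(0)^2 - gamma(1)^2 = (4.6816)^2 - (0.3078)^2 = 21.91737856 - 0.09474084 = 21.82263772
  phi_hat_1 = [gamma(1) gamma(0) - gamma(1) gamma(2)] / det = [(0.3078)(4.6816) - (0.3078)(-2.7626)] / 21.82263772 = 2.29132476 / 21.82263772 = 0.105
  phi_hat_2 = [gamma(0) gamma(2) - gamma(1)^2] / det = [(4.6816)(-2.7626) - (0.3078)^2] / 21.82263772 = -13.028129 / 21.82263772 = -0.597
So phi_hat = [0.1050, -0.5970].
Therefore phi_hat_2 = -0.5970.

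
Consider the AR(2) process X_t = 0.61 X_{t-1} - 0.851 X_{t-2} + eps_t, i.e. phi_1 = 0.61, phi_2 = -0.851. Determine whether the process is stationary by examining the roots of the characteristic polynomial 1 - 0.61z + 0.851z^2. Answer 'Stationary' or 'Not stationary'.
\text{Stationary}

The AR(p) characteristic polynomial is P(z) = 1 - 0.61z + 0.851z^2.
Stationarity requires all roots to lie outside the unit circle, i.e. |z| > 1 for every root.
Set 1 + (-0.61) z + (0.851) z^2 = 0, i.e. a z^2 + b z + c = 0 with a = 0.851, b = -0.61, c = 1.
Discriminant D = b^2 - 4ac = (-0.61)^2 - 4*(0.851)*1 = 0.3721 - (3.404) = -3.0319.
D < 0, so the roots are the complex-conjugate pair z = (-b +/- i sqrt(-D)) / (2a) = 0.3584 +/- 1.0231i.
For a conjugate pair |z|^2 = z * conj(z) = (product of roots) = c/a = 1/(0.851) = 1.175088, so |z| = sqrt(1.175088) = 1.084 for both roots.
Moduli of all roots: 1.0840, 1.0840.
All moduli strictly greater than 1? Yes.
Verdict: Stationary.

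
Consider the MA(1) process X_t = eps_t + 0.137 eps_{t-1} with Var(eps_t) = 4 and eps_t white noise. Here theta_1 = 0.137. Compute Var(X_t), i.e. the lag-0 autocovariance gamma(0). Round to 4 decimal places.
\gamma(0) = 4.0751

For an MA(q) process X_t = eps_t + sum_i theta_i eps_{t-i} with
Var(eps_t) = sigma^2, the variance is
  gamma(0) = sigma^2 * (1 + sum_i theta_i^2).
  sum_i theta_i^2 = (0.137)^2 = 0.018769.
  gamma(0) = 4 * (1 + 0.018769) = 4 * 1.018769 = 4.075076, which rounds to 4.0751.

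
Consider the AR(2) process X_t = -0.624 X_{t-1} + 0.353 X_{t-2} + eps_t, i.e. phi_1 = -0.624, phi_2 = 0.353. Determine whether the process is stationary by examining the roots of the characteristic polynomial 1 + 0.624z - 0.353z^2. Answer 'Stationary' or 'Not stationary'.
\text{Stationary}

The AR(p) characteristic polynomial is P(z) = 1 + 0.624z - 0.353z^2.
Stationarity requires all roots to lie outside the unit circle, i.e. |z| > 1 for every root.
Set 1 + (0.624) z + (-0.353) z^2 = 0, i.e. a z^2 + b z + c = 0 with a = -0.353, b = 0.624, c = 1.
Discriminant D = b^2 - 4ac = (0.624)^2 - 4*(-0.353)*1 = 0.389376 - (-1.412) = 1.801376.
D >= 0, so the roots are real: z = (-b +/- sqrt(D)) / (2a) = (-0.624 +/- 1.342153) / (-0.706).
  z_1 = (-0.624 + 1.342153) / (-0.706) = -1.0172,   |z_1| = 1.0172.
  z_2 = (-0.624 - 1.342153) / (-0.706) = 2.7849,   |z_2| = 2.7849.
Moduli of all roots: 1.0172, 2.7849.
All moduli strictly greater than 1? Yes.
Verdict: Stationary.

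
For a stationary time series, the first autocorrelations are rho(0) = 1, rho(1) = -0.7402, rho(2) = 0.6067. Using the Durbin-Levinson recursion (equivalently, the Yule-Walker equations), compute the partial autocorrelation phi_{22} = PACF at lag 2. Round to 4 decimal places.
\phi_{22} = 0.1301

The PACF at lag k is phi_{kk}, the last component of the solution
to the Yule-Walker system G_k phi = r_k where
  (G_k)_{ij} = rho(|i - j|), (r_k)_i = rho(i), i,j = 1..k.
Equivalently, Durbin-Levinson gives phi_{kk} iteratively:
  phi_{11} = rho(1)
  phi_{kk} = [rho(k) - sum_{j=1..k-1} phi_{k-1,j} rho(k-j)]
            / [1 - sum_{j=1..k-1} phi_{k-1,j} rho(j)],
  phi_{k,j} = phi_{k-1,j} - phi_{kk} phi_{k-1,k-j},  j = 1..k-1.
Step k = 1:
  phi_11 = rho(1) = -0.7402.
Step k = 2:
  phi_22 = [rho(2) - phi_11 rho(1)] / [1 - phi_11 rho(1)] = [0.6067 - (-0.7402)(-0.7402)] / [1 - (-0.7402)(-0.7402)]
         = 0.05880396 / 0.45210396 = 0.1301.
Therefore phi_{22} = 0.1301.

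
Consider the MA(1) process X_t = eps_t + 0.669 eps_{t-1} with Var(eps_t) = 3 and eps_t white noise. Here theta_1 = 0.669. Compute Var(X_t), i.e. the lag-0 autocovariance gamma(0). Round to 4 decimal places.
\gamma(0) = 4.3427

For an MA(q) process X_t = eps_t + sum_i theta_i eps_{t-i} with
Var(eps_t) = sigma^2, the variance is
  gamma(0) = sigma^2 * (1 + sum_i theta_i^2).
  sum_i theta_i^2 = (0.669)^2 = 0.447561.
  gamma(0) = 3 * (1 + 0.447561) = 3 * 1.447561 = 4.342683, which rounds to 4.3427.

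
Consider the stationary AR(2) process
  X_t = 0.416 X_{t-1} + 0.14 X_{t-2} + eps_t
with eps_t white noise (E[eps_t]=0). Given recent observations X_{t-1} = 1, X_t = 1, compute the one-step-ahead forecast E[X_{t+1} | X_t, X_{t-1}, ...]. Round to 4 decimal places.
E[X_{t+1} \mid \mathcal F_t] = 0.5560

For an AR(p) model X_t = c + sum_i phi_i X_{t-i} + eps_t, the
one-step-ahead conditional mean is
  E[X_{t+1} | X_t, ...] = c + sum_i phi_i X_{t+1-i}.
Substitute known values:
  E[X_{t+1} | ...] = (0.416) * (1) + (0.14) * (1)
                   = 0.5560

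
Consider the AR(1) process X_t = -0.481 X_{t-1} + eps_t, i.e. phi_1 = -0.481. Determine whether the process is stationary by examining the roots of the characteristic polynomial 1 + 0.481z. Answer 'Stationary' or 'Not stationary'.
\text{Stationary}

The AR(p) characteristic polynomial is P(z) = 1 + 0.481z.
Stationarity requires all roots to lie outside the unit circle, i.e. |z| > 1 for every root.
This is linear in z: 1 + (0.481) z = 0  =>  z = -1/(0.481) = -2.079002,  |z| = 2.079002.
Moduli of all roots: 2.0790.
All moduli strictly greater than 1? Yes.
Verdict: Stationary.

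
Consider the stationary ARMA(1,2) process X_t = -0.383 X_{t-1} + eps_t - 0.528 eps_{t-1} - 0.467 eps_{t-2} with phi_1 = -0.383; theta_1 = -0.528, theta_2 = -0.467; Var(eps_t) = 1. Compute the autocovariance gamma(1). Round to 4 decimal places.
\gamma(1) = -0.8097

Multiply the model equation by X_{t-k} and take expectations. With theta_0 = psi_0 = 1 and psi_j the MA(infinity) weights, this gives
  gamma(k) - sum_i phi_i gamma(k-i) = c_k,
  c_k = sigma^2 * sum_{j=k..q} theta_j psi_{j-k}   (c_k = 0 for k > q),
using gamma(-m) = gamma(m).
psi-weights needed (psi_j = theta_j + sum_i phi_i psi_{j-i}):
  psi_1 = theta_1 + phi_1 = -0.528 + (-0.383) = -0.911
  psi_2 = theta_2 + phi_1 psi_1 = -0.467 + (-0.383)(-0.911) = -0.118087
Right-hand sides:
  c_0 = sigma^2 (1 + theta_1 psi_1 + theta_2 psi_2) = 1 * (1 + (-0.528)(-0.911) + (-0.467)(-0.118087)) = 1 * 1.536155 = 1.536155
  c_1 = sigma^2 (theta_1 + theta_2 psi_1) = 1 * (-0.528 + (-0.467)(-0.911)) = -0.102563
  c_2 = sigma^2 theta_2 = 1 * (-0.467) = -0.467
Equations for k = 0 and k = 1 (AR order 1):
  gamma(0) = phi_1 gamma(1) + c_0
  gamma(1) = phi_1 gamma(0) + c_1
Substituting the second into the first: gamma(0) (1 - phi_1^2) = c_0 + phi_1 c_1, so
  gamma(0) = (c_0 + phi_1 c_1) / (1 - phi_1^2) = (1.536155 + (-0.383)(-0.102563)) / (1 - (-0.383)^2) = 1.575436 / 0.853311 = 1.846263.
  gamma(1) = phi_1 gamma(0) + c_1 = (-0.383)(1.846263) + (-0.102563) = -0.809682.
Therefore gamma(1) = -0.8097 (to 4 decimal places).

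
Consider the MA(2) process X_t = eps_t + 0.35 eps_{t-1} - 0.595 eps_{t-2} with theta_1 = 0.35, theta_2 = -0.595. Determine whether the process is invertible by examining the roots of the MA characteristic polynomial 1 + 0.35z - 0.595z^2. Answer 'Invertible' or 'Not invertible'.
\text{Invertible}

The MA(q) characteristic polynomial is P(z) = 1 + 0.35z - 0.595z^2.
Invertibility requires all roots to lie outside the unit circle, i.e. |z| > 1 for every root.
Set 1 + (0.35) z + (-0.595) z^2 = 0, i.e. a z^2 + b z + c = 0 with a = -0.595, b = 0.35, c = 1.
Discriminant D = b^2 - 4ac = (0.35)^2 - 4*(-0.595)*1 = 0.1225 - (-2.38) = 2.5025.
D >= 0, so the roots are real: z = (-b +/- sqrt(D)) / (2a) = (-0.35 +/- 1.581929) / (-1.19).
  z_1 = (-0.35 + 1.581929) / (-1.19) = -1.0352,   |z_1| = 1.0352.
  z_2 = (-0.35 - 1.581929) / (-1.19) = 1.6235,   |z_2| = 1.6235.
Moduli of all roots: 1.0352, 1.6235.
All moduli strictly greater than 1? Yes.
Verdict: Invertible.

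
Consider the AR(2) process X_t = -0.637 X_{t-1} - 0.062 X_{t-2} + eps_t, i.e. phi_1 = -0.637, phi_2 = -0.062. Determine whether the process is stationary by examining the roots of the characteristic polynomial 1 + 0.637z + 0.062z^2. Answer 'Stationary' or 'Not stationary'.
\text{Stationary}

The AR(p) characteristic polynomial is P(z) = 1 + 0.637z + 0.062z^2.
Stationarity requires all roots to lie outside the unit circle, i.e. |z| > 1 for every root.
Set 1 + (0.637) z + (0.062) z^2 = 0, i.e. a z^2 + b z + c = 0 with a = 0.062, b = 0.637, c = 1.
Discriminant D = b^2 - 4ac = (0.637)^2 - 4*(0.062)*1 = 0.405769 - (0.248) = 0.157769.
D >= 0, so the roots are real: z = (-b +/- sqrt(D)) / (2a) = (-0.637 +/- 0.397201) / (0.124).
  z_1 = (-0.637 + 0.397201) / (0.124) = -1.9339,   |z_1| = 1.9339.
  z_2 = (-0.637 - 0.397201) / (0.124) = -8.3403,   |z_2| = 8.3403.
Moduli of all roots: 1.9339, 8.3403.
All moduli strictly greater than 1? Yes.
Verdict: Stationary.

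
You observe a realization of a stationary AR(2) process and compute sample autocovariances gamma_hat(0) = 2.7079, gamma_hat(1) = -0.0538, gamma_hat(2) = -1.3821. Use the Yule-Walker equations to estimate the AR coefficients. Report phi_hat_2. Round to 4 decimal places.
\hat\phi_{2} = -0.5110

The Yule-Walker equations for an AR(p) process read, in matrix form,
  Gamma_p phi = r_p,   with   (Gamma_p)_{ij} = gamma(|i - j|),
                       (r_p)_i = gamma(i),   i,j = 1..p.
Substitute the sample gammas (Toeplitz matrix and right-hand side of size 2):
  Gamma_p = [[2.7079, -0.0538], [-0.0538, 2.7079]]
  r_p     = [-0.0538, -1.3821]
Written out:
  2.7079 phi_1 - 0.0538 phi_2 = -0.0538
  -0.0538 phi_1 + 2.7079 phi_2 = -1.3821
Solve by Cramer's rule:
  det = gamma(0)^2 - gamma(1)^2 = (2.7079)^2 - (-0.0538)^2 = 7.33272241 - 0.00289444 = 7.32982797
  phi_hat_1 = [gamma(1) gamma(0) - gamma(1) gamma(2)] / det = [(-0.0538)(2.7079) - (-0.0538)(-1.3821)] / 7.32982797 = -0.220042 / 7.32982797 = -0.03
  phi_hat_2 = [gamma(0) gamma(2) - gamma(1)^2] / det = [(2.7079)(-1.3821) - (-0.0538)^2] / 7.32982797 = -3.74548303 / 7.32982797 = -0.511
So phi_hat = [-0.0300, -0.5110].
Therefore phi_hat_2 = -0.5110.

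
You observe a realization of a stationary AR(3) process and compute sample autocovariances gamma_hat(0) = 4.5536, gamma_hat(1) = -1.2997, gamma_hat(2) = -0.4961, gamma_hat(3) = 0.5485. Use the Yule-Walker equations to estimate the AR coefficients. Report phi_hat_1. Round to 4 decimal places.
\hat\phi_{1} = -0.3390

The Yule-Walker equations for an AR(p) process read, in matrix form,
  Gamma_p phi = r_p,   with   (Gamma_p)_{ij} = gamma(|i - j|),
                       (r_p)_i = gamma(i),   i,j = 1..p.
Substitute the sample gammas (Toeplitz matrix and right-hand side of size 3):
  Gamma_p = [[4.5536, -1.2997, -0.4961], [-1.2997, 4.5536, -1.2997], [-0.4961, -1.2997, 4.5536]]
  r_p     = [-1.2997, -0.4961, 0.5485]
Written out (R1..R3):
  (R1) 4.5536 phi_1 - 1.2997 phi_2 - 0.4961 phi_3 = -1.2997
  (R2) -1.2997 phi_1 + 4.5536 phi_2 - 1.2997 phi_3 = -0.4961
  (R3) -0.4961 phi_1 - 1.2997 phi_2 + 4.5536 phi_3 = 0.5485
Gaussian elimination:
  R2 <- R2 - (-1.2997/4.5536) R1 = R2 - (-0.285423) R1:  4.182636 phi_2 - 1.441298 phi_3 = -0.867064
  R3 <- R3 - (-0.4961/4.5536) R1 = R3 - (-0.108947) R1:  -1.441298 phi_2 + 4.499552 phi_3 = 0.406902
  R3 <- R3 - (-1.441298/4.182636) R2 = R3 - (-0.344591) R2:  4.002893 phi_3 = 0.10812
Back-substitution:
  phi_hat_3 = 0.10812 / 4.002893 = 0.02701
  phi_hat_2 = (-0.867064 - (-1.441298)(0.02701)) / 4.182636 = -0.197993
  phi_hat_1 = (-1.2997 - (-1.2997)(-0.197993) - (-0.4961)(0.02701)) / 4.5536 = -0.338992
So phi_hat = [-0.3390, -0.1980, 0.0270].
Therefore phi_hat_1 = -0.3390.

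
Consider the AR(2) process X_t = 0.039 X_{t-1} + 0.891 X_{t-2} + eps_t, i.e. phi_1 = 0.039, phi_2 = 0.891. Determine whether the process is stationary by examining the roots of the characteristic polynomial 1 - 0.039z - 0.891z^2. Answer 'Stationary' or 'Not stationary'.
\text{Stationary}

The AR(p) characteristic polynomial is P(z) = 1 - 0.039z - 0.891z^2.
Stationarity requires all roots to lie outside the unit circle, i.e. |z| > 1 for every root.
Set 1 + (-0.039) z + (-0.891) z^2 = 0, i.e. a z^2 + b z + c = 0 with a = -0.891, b = -0.039, c = 1.
Discriminant D = b^2 - 4ac = (-0.039)^2 - 4*(-0.891)*1 = 0.001521 - (-3.564) = 3.565521.
D >= 0, so the roots are real: z = (-b +/- sqrt(D)) / (2a) = (0.039 +/- 1.888259) / (-1.782).
  z_1 = (0.039 + 1.888259) / (-1.782) = -1.0815,   |z_1| = 1.0815.
  z_2 = (0.039 - 1.888259) / (-1.782) = 1.0377,   |z_2| = 1.0377.
Moduli of all roots: 1.0815, 1.0377.
All moduli strictly greater than 1? Yes.
Verdict: Stationary.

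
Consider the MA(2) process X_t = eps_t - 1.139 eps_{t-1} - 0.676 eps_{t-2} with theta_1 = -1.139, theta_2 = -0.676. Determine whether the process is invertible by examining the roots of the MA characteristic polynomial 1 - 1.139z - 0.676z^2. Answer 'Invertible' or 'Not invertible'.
\text{Not invertible}

The MA(q) characteristic polynomial is P(z) = 1 - 1.139z - 0.676z^2.
Invertibility requires all roots to lie outside the unit circle, i.e. |z| > 1 for every root.
Set 1 + (-1.139) z + (-0.676) z^2 = 0, i.e. a z^2 + b z + c = 0 with a = -0.676, b = -1.139, c = 1.
Discriminant D = b^2 - 4ac = (-1.139)^2 - 4*(-0.676)*1 = 1.297321 - (-2.704) = 4.001321.
D >= 0, so the roots are real: z = (-b +/- sqrt(D)) / (2a) = (1.139 +/- 2.00033) / (-1.352).
  z_1 = (1.139 + 2.00033) / (-1.352) = -2.322,   |z_1| = 2.322.
  z_2 = (1.139 - 2.00033) / (-1.352) = 0.6371,   |z_2| = 0.6371.
Moduli of all roots: 2.3220, 0.6371.
All moduli strictly greater than 1? No.
Verdict: Not invertible.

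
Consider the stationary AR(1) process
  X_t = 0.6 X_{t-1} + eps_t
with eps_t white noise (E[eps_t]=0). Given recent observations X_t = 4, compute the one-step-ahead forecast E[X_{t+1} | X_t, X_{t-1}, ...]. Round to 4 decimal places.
E[X_{t+1} \mid \mathcal F_t] = 2.4000

For an AR(p) model X_t = c + sum_i phi_i X_{t-i} + eps_t, the
one-step-ahead conditional mean is
  E[X_{t+1} | X_t, ...] = c + sum_i phi_i X_{t+1-i}.
Substitute known values:
  E[X_{t+1} | ...] = (0.6) * (4)
                   = 2.4000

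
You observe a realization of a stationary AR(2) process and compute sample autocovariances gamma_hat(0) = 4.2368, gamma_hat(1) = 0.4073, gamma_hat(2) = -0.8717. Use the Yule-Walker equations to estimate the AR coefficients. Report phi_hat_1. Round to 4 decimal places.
\hat\phi_{1} = 0.1170

The Yule-Walker equations for an AR(p) process read, in matrix form,
  Gamma_p phi = r_p,   with   (Gamma_p)_{ij} = gamma(|i - j|),
                       (r_p)_i = gamma(i),   i,j = 1..p.
Substitute the sample gammas (Toeplitz matrix and right-hand side of size 2):
  Gamma_p = [[4.2368, 0.4073], [0.4073, 4.2368]]
  r_p     = [0.4073, -0.8717]
Written out:
  4.2368 phi_1 + 0.4073 phi_2 = 0.4073
  0.4073 phi_1 + 4.2368 phi_2 = -0.8717
Solve by Cramer's rule:
  det = gamma(0)^2 - gamma(1)^2 = (4.2368)^2 - (0.4073)^2 = 17.95047424 - 0.16589329 = 17.78458095
  phi_hat_1 = [gamma(1) gamma(0) - gamma(1) gamma(2)] / det = [(0.4073)(4.2368) - (0.4073)(-0.8717)] / 17.78458095 = 2.08069205 / 17.78458095 = 0.117
  phi_hat_2 = [gamma(0) gamma(2) - gamma(1)^2] / det = [(4.2368)(-0.8717) - (0.4073)^2] / 17.78458095 = -3.85911185 / 17.78458095 = -0.217
So phi_hat = [0.1170, -0.2170].
Therefore phi_hat_1 = 0.1170.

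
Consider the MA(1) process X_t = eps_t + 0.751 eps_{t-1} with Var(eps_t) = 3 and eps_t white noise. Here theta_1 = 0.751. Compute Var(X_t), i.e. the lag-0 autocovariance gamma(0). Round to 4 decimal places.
\gamma(0) = 4.6920

For an MA(q) process X_t = eps_t + sum_i theta_i eps_{t-i} with
Var(eps_t) = sigma^2, the variance is
  gamma(0) = sigma^2 * (1 + sum_i theta_i^2).
  sum_i theta_i^2 = (0.751)^2 = 0.564001.
  gamma(0) = 3 * (1 + 0.564001) = 3 * 1.564001 = 4.692003, which rounds to 4.6920.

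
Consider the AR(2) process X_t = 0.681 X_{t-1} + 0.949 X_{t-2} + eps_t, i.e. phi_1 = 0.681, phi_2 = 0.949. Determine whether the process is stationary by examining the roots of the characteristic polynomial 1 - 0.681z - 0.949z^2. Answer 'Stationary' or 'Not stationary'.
\text{Not stationary}

The AR(p) characteristic polynomial is P(z) = 1 - 0.681z - 0.949z^2.
Stationarity requires all roots to lie outside the unit circle, i.e. |z| > 1 for every root.
Set 1 + (-0.681) z + (-0.949) z^2 = 0, i.e. a z^2 + b z + c = 0 with a = -0.949, b = -0.681, c = 1.
Discriminant D = b^2 - 4ac = (-0.681)^2 - 4*(-0.949)*1 = 0.463761 - (-3.796) = 4.259761.
D >= 0, so the roots are real: z = (-b +/- sqrt(D)) / (2a) = (0.681 +/- 2.063919) / (-1.898).
  z_1 = (0.681 + 2.063919) / (-1.898) = -1.4462,   |z_1| = 1.4462.
  z_2 = (0.681 - 2.063919) / (-1.898) = 0.7286,   |z_2| = 0.7286.
Moduli of all roots: 1.4462, 0.7286.
All moduli strictly greater than 1? No.
Verdict: Not stationary.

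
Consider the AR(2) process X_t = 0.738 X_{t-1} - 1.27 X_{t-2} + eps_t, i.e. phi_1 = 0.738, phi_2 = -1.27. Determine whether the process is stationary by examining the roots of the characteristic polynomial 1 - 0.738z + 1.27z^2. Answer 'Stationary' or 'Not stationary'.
\text{Not stationary}

The AR(p) characteristic polynomial is P(z) = 1 - 0.738z + 1.27z^2.
Stationarity requires all roots to lie outside the unit circle, i.e. |z| > 1 for every root.
Set 1 + (-0.738) z + (1.27) z^2 = 0, i.e. a z^2 + b z + c = 0 with a = 1.27, b = -0.738, c = 1.
Discriminant D = b^2 - 4ac = (-0.738)^2 - 4*(1.27)*1 = 0.544644 - (5.08) = -4.535356.
D < 0, so the roots are the complex-conjugate pair z = (-b +/- i sqrt(-D)) / (2a) = 0.2906 +/- 0.8384i.
For a conjugate pair |z|^2 = z * conj(z) = (product of roots) = c/a = 1/(1.27) = 0.787402, so |z| = sqrt(0.787402) = 0.8874 for both roots.
Moduli of all roots: 0.8874, 0.8874.
All moduli strictly greater than 1? No.
Verdict: Not stationary.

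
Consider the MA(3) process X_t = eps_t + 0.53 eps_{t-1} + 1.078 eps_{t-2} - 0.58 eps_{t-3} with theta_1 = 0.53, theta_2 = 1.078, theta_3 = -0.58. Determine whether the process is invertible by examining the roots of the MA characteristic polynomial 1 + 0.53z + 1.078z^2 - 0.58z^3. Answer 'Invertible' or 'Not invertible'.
\text{Not invertible}

The MA(q) characteristic polynomial is P(z) = 1 + 0.53z + 1.078z^2 - 0.58z^3.
Invertibility requires all roots to lie outside the unit circle, i.e. |z| > 1 for every root.
Degree 3: look for a simple real root z0 first, then factor out (1 - z/z0) and solve the remaining quadratic.
Testing z0 = 2.5: P(2.5) = 1 + (0.53)(2.5) + (1.078)(2.5)^2 + (-0.58)(2.5)^3
  = 1 + (1.325) + (6.7375) + (-9.0625) = 0.  So z_0 = 2.5 is a root, |z_0| = 2.5.
Divide out the factor (1 - 0.4 z) = (1 - z/z0) (since 1/z0 = 0.4):
  P(z) = (1 - 0.4 z)(1 + (0.93) z + (1.45) z^2)
  [check: z-coef 0.93 - (0.4) = 0.53; z^2-coef 1.45 - (0.4)(0.93) = 1.078; z^3-coef -(0.4)(1.45) = -0.58.]
Remaining roots from the quadratic factor 1 + (0.93) z + (1.45) z^2:
  Set 1 + (0.93) z + (1.45) z^2 = 0, i.e. a z^2 + b z + c = 0 with a = 1.45, b = 0.93, c = 1.
  Discriminant D = b^2 - 4ac = (0.93)^2 - 4*(1.45)*1 = 0.8649 - (5.8) = -4.9351.
  D < 0, so the roots are the complex-conjugate pair z = (-b +/- i sqrt(-D)) / (2a) = -0.3207 +/- 0.766i.
  For a conjugate pair |z|^2 = z * conj(z) = (product of roots) = c/a = 1/(1.45) = 0.689655, so |z| = sqrt(0.689655) = 0.8305 for both roots.
Moduli of all roots: 2.5000, 0.8305, 0.8305.
All moduli strictly greater than 1? No.
Verdict: Not invertible.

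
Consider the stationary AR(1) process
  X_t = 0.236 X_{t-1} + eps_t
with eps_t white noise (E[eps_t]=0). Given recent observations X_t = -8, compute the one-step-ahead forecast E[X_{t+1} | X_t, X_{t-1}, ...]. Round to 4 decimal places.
E[X_{t+1} \mid \mathcal F_t] = -1.8880

For an AR(p) model X_t = c + sum_i phi_i X_{t-i} + eps_t, the
one-step-ahead conditional mean is
  E[X_{t+1} | X_t, ...] = c + sum_i phi_i X_{t+1-i}.
Substitute known values:
  E[X_{t+1} | ...] = (0.236) * (-8)
                   = -1.8880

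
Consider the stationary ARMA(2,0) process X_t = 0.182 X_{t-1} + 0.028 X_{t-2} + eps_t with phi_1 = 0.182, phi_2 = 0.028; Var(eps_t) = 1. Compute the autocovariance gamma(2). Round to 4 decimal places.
\gamma(2) = 0.0644

Multiply the model equation by X_{t-k} and take expectations. With theta_0 = psi_0 = 1 and psi_j the MA(infinity) weights, this gives
  gamma(k) - sum_i phi_i gamma(k-i) = c_k,
  c_k = sigma^2 * sum_{j=k..q} theta_j psi_{j-k}   (c_k = 0 for k > q),
using gamma(-m) = gamma(m).
Pure AR (q = 0): c_0 = sigma^2 = 1, c_k = 0 for k >= 1.
Equations for k = 0, 1, 2 (AR order 2, c_2 = 0):
  (E0) gamma(0) = phi_1 gamma(1) + phi_2 gamma(2) + c_0
  (E1) gamma(1) = phi_1 gamma(0) + phi_2 gamma(1) + c_1
  (E2) gamma(2) = phi_1 gamma(1) + phi_2 gamma(0)
From (E1): gamma(1) = A gamma(0) + B with
  A = phi_1 / (1 - phi_2) = 0.182 / 0.972 = 0.187243,   B = c_1 / (1 - phi_2) = 0 / 0.972 = 0.
Insert (E2) into (E0): gamma(0) (1 - phi_2^2) = phi_1 (1 + phi_2) gamma(1) + c_0.
  phi_1 (1 + phi_2) = (0.182)(1.028) = 0.187096,   1 - phi_2^2 = 0.999216.
Replace gamma(1) by A gamma(0) + B and collect gamma(0):
  gamma(0) [0.999216 - (0.187096)(0.187243)] = c_0 = 1
  gamma(0) * 0.964184 = 1
  gamma(0) = 1 / 0.964184 = 1.037147.
  gamma(1) = A gamma(0) = (0.187243)(1.037147) = 0.194198.
  gamma(2) = phi_1 gamma(1) + phi_2 gamma(0) = (0.182)(0.194198) + (0.028)(1.037147) = 0.064384.
Therefore gamma(2) = 0.0644 (to 4 decimal places).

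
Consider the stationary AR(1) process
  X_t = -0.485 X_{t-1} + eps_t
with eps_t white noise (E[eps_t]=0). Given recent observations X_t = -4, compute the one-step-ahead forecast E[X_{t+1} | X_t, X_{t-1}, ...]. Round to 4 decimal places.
E[X_{t+1} \mid \mathcal F_t] = 1.9400

For an AR(p) model X_t = c + sum_i phi_i X_{t-i} + eps_t, the
one-step-ahead conditional mean is
  E[X_{t+1} | X_t, ...] = c + sum_i phi_i X_{t+1-i}.
Substitute known values:
  E[X_{t+1} | ...] = (-0.485) * (-4)
                   = 1.9400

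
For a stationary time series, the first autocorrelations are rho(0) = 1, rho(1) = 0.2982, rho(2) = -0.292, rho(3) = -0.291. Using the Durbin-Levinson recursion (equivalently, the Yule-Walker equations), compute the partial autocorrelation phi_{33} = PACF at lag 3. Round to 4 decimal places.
\phi_{33} = -0.0570

The PACF at lag k is phi_{kk}, the last component of the solution
to the Yule-Walker system G_k phi = r_k where
  (G_k)_{ij} = rho(|i - j|), (r_k)_i = rho(i), i,j = 1..k.
Equivalently, Durbin-Levinson gives phi_{kk} iteratively:
  phi_{11} = rho(1)
  phi_{kk} = [rho(k) - sum_{j=1..k-1} phi_{k-1,j} rho(k-j)]
            / [1 - sum_{j=1..k-1} phi_{k-1,j} rho(j)],
  phi_{k,j} = phi_{k-1,j} - phi_{kk} phi_{k-1,k-j},  j = 1..k-1.
Step k = 1:
  phi_11 = rho(1) = 0.2982.
Step k = 2:
  phi_22 = [rho(2) - phi_11 rho(1)] / [1 - phi_11 rho(1)] = [-0.292 - (0.2982)(0.2982)] / [1 - (0.2982)(0.2982)]
         = -0.38092324 / 0.91107676 = -0.418102.
  Update: phi_21 = phi_11 - phi_22 phi_11 = 0.2982 - (-0.418102)(0.2982) = 0.422878.
Step k = 3:
  phi_33 = [rho(3) - phi_21 rho(2) - phi_22 rho(1)] / [1 - phi_21 rho(1) - phi_22 rho(2)]
    numerator   = -0.291 - (0.422878)(-0.292) - (-0.418102)(0.2982) = -0.04284151
    denominator = 1 - (0.422878)(0.2982) - (-0.418102)(-0.292) = 0.7518119
  phi_33 = -0.04284151 / 0.7518119 = -0.057.
Therefore phi_{33} = -0.0570.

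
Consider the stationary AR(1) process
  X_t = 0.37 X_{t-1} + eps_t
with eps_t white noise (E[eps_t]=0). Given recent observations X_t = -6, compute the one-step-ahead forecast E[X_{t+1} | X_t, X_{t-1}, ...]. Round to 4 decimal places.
E[X_{t+1} \mid \mathcal F_t] = -2.2200

For an AR(p) model X_t = c + sum_i phi_i X_{t-i} + eps_t, the
one-step-ahead conditional mean is
  E[X_{t+1} | X_t, ...] = c + sum_i phi_i X_{t+1-i}.
Substitute known values:
  E[X_{t+1} | ...] = (0.37) * (-6)
                   = -2.2200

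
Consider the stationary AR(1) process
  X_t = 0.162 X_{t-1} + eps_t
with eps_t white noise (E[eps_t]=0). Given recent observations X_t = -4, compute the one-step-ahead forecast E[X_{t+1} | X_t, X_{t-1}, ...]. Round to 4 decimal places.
E[X_{t+1} \mid \mathcal F_t] = -0.6480

For an AR(p) model X_t = c + sum_i phi_i X_{t-i} + eps_t, the
one-step-ahead conditional mean is
  E[X_{t+1} | X_t, ...] = c + sum_i phi_i X_{t+1-i}.
Substitute known values:
  E[X_{t+1} | ...] = (0.162) * (-4)
                   = -0.6480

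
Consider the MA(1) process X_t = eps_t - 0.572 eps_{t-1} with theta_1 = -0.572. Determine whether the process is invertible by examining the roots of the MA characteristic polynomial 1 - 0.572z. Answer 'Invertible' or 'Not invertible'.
\text{Invertible}

The MA(q) characteristic polynomial is P(z) = 1 - 0.572z.
Invertibility requires all roots to lie outside the unit circle, i.e. |z| > 1 for every root.
This is linear in z: 1 + (-0.572) z = 0  =>  z = -1/(-0.572) = 1.748252,  |z| = 1.748252.
Moduli of all roots: 1.7483.
All moduli strictly greater than 1? Yes.
Verdict: Invertible.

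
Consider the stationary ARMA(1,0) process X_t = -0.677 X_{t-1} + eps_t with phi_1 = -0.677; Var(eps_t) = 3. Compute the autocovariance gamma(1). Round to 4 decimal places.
\gamma(1) = -3.7495

Multiply the model equation by X_{t-k} and take expectations. With theta_0 = psi_0 = 1 and psi_j the MA(infinity) weights, this gives
  gamma(k) - sum_i phi_i gamma(k-i) = c_k,
  c_k = sigma^2 * sum_{j=k..q} theta_j psi_{j-k}   (c_k = 0 for k > q),
using gamma(-m) = gamma(m).
Pure AR (q = 0): c_0 = sigma^2 = 3, c_k = 0 for k >= 1.
Equations for k = 0 and k = 1 (AR order 1):
  gamma(0) = phi_1 gamma(1) + c_0
  gamma(1) = phi_1 gamma(0) + c_1
Substituting the second into the first: gamma(0) (1 - phi_1^2) = c_0 + phi_1 c_1, so
  gamma(0) = c_0 / (1 - phi_1^2) = 3 / (1 - (-0.677)^2) = 3 / 0.541671 = 5.538417.
  gamma(1) = phi_1 gamma(0) = (-0.677)(5.538417) = -3.749508.
Therefore gamma(1) = -3.7495 (to 4 decimal places).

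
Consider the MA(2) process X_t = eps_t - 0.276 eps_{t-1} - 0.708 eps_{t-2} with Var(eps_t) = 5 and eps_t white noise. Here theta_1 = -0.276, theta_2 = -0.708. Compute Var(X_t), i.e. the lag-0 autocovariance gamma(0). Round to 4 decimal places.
\gamma(0) = 7.8872

For an MA(q) process X_t = eps_t + sum_i theta_i eps_{t-i} with
Var(eps_t) = sigma^2, the variance is
  gamma(0) = sigma^2 * (1 + sum_i theta_i^2).
  sum_i theta_i^2 = (-0.276)^2 + (-0.708)^2 = 0.076176 + 0.501264 = 0.57744.
  gamma(0) = 5 * (1 + 0.57744) = 5 * 1.57744 = 7.8872.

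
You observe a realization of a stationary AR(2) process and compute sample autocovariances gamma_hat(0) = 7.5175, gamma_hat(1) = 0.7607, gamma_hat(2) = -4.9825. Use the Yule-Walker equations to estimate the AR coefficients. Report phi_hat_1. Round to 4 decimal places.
\hat\phi_{1} = 0.1700

The Yule-Walker equations for an AR(p) process read, in matrix form,
  Gamma_p phi = r_p,   with   (Gamma_p)_{ij} = gamma(|i - j|),
                       (r_p)_i = gamma(i),   i,j = 1..p.
Substitute the sample gammas (Toeplitz matrix and right-hand side of size 2):
  Gamma_p = [[7.5175, 0.7607], [0.7607, 7.5175]]
  r_p     = [0.7607, -4.9825]
Written out:
  7.5175 phi_1 + 0.7607 phi_2 = 0.7607
  0.7607 phi_1 + 7.5175 phi_2 = -4.9825
Solve by Cramer's rule:
  det = gamma(0)^2 - gamma(1)^2 = (7.5175)^2 - (0.7607)^2 = 56.51280625 - 0.57866449 = 55.93414176
  phi_hat_1 = [gamma(1) gamma(0) - gamma(1) gamma(2)] / det = [(0.7607)(7.5175) - (0.7607)(-4.9825)] / 55.93414176 = 9.50875 / 55.93414176 = 0.17
  phi_hat_2 = [gamma(0) gamma(2) - gamma(1)^2] / det = [(7.5175)(-4.9825) - (0.7607)^2] / 55.93414176 = -38.03460824 / 55.93414176 = -0.68
So phi_hat = [0.1700, -0.6800].
Therefore phi_hat_1 = 0.1700.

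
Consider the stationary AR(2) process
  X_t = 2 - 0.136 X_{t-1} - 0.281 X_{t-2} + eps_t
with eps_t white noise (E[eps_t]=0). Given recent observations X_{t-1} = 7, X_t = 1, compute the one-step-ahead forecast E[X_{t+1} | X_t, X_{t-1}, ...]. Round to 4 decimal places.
E[X_{t+1} \mid \mathcal F_t] = -0.1030

For an AR(p) model X_t = c + sum_i phi_i X_{t-i} + eps_t, the
one-step-ahead conditional mean is
  E[X_{t+1} | X_t, ...] = c + sum_i phi_i X_{t+1-i}.
Substitute known values:
  E[X_{t+1} | ...] = 2 + (-0.136) * (1) + (-0.281) * (7)
                   = -0.1030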